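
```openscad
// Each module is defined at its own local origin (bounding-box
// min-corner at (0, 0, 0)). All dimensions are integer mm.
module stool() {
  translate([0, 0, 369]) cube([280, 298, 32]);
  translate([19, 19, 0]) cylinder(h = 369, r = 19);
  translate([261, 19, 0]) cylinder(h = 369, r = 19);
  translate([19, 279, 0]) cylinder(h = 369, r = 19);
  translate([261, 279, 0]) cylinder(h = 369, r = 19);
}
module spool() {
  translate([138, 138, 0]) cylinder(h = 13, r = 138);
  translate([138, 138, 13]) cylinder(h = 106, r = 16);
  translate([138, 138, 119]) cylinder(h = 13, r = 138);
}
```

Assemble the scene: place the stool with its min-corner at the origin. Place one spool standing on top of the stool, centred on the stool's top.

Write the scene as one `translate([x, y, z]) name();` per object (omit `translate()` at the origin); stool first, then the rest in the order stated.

stool();
translate([2, 11, 401]) spool();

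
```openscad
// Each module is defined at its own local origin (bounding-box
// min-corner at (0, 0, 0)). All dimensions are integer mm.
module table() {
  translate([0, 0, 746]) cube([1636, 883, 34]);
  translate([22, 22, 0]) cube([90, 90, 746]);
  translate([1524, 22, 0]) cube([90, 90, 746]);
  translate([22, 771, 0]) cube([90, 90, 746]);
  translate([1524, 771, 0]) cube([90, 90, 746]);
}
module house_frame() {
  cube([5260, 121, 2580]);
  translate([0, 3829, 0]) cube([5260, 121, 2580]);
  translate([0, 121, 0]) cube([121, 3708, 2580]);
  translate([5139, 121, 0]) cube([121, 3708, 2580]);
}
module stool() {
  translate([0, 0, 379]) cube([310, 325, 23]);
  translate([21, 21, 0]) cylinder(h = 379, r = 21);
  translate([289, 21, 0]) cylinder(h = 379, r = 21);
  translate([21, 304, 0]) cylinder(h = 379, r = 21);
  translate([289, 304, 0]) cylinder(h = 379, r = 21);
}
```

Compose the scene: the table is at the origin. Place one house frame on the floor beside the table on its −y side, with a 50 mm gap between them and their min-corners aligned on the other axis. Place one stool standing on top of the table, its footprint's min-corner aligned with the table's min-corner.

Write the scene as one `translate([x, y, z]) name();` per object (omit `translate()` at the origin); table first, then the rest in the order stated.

table();
translate([0, -4000, 0]) house_frame();
translate([0, 0, 780]) stool();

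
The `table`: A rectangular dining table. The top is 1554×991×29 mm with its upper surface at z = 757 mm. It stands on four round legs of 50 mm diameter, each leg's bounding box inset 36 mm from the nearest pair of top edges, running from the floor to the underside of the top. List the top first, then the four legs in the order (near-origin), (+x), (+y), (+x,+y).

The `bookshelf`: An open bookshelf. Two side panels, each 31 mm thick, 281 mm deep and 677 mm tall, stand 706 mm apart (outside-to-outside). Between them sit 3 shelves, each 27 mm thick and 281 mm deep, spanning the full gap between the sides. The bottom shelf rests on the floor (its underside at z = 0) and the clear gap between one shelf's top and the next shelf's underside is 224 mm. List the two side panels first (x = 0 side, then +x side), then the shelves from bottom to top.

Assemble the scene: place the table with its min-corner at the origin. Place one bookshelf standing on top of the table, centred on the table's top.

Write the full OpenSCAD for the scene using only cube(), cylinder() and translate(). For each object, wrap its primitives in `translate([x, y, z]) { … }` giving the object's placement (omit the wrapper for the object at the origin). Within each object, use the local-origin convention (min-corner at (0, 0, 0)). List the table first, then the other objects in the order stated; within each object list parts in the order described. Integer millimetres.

translate([0, 0, 728]) cube([1554, 991, 29]);
translate([61, 61, 0]) cylinder(h = 728, r = 25);
translate([1493, 61, 0]) cylinder(h = 728, r = 25);
translate([61, 930, 0]) cylinder(h = 728, r = 25);
translate([1493, 930, 0]) cylinder(h = 728, r = 25);
translate([424, 355, 757]) {
  cube([31, 281, 677]);
  translate([675, 0, 0]) cube([31, 281, 677]);
  translate([31, 0, 0]) cube([644, 281, 27]);
  translate([31, 0, 251]) cube([644, 281, 27]);
  translate([31, 0, 502]) cube([644, 281, 27]);
}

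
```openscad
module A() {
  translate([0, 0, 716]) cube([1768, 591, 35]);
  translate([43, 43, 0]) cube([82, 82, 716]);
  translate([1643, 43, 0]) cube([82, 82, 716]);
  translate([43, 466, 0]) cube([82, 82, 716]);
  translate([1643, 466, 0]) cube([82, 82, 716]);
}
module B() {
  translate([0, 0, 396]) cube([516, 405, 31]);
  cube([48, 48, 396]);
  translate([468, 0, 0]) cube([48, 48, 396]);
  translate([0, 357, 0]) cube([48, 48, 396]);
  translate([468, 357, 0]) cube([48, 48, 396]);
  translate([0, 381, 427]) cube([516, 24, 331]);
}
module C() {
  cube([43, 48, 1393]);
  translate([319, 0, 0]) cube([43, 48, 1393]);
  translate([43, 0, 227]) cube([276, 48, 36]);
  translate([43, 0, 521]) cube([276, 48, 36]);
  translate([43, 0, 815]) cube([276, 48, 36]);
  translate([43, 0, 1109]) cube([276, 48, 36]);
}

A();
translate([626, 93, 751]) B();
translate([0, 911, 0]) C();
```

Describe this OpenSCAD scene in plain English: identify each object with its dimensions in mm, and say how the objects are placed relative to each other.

A is a rectangular dining table. The top is 1768×591×35 mm with its upper surface at z = 751 mm. It stands on four 82×82 mm square legs, each inset 43 mm from the nearest pair of top edges, running from the floor to the underside of the top.

B is a chair. The seat is a 516×405×31 mm slab with its top at z = 427 mm, on four 48×48 mm corner legs (flush with the seat edges, standing on z = 0). A flat backrest 24 mm thick, 331 mm tall, spans the full seat width and rises from the seat top along its +y edge, rear face flush with the rear of the seat.

C is a straight ladder. Two 43×48 mm vertical rails, 1393 mm tall, stand 362 mm apart (outside-to-outside) with their front faces coplanar on the −y side. 4 rungs, each 48 mm deep and 36 mm tall, span between the inner faces of the rails, front faces flush with the rails. The lowest rung's underside is at z = 227 mm and rungs are spaced 294 mm apart (underside to underside).

The chair is on top of the table, centred. The ladder is on the floor beside the table on its +y side.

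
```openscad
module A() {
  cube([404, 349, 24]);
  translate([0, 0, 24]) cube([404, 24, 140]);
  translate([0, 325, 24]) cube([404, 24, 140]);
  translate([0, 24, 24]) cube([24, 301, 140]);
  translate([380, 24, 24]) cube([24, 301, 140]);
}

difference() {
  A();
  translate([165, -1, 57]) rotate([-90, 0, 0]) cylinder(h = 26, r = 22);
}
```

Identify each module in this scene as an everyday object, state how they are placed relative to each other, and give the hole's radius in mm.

A is an open box. The open box has a circular hole through its front wall. The hole's radius is 22 mm.

The subtracted cylinder has r = 22 mm.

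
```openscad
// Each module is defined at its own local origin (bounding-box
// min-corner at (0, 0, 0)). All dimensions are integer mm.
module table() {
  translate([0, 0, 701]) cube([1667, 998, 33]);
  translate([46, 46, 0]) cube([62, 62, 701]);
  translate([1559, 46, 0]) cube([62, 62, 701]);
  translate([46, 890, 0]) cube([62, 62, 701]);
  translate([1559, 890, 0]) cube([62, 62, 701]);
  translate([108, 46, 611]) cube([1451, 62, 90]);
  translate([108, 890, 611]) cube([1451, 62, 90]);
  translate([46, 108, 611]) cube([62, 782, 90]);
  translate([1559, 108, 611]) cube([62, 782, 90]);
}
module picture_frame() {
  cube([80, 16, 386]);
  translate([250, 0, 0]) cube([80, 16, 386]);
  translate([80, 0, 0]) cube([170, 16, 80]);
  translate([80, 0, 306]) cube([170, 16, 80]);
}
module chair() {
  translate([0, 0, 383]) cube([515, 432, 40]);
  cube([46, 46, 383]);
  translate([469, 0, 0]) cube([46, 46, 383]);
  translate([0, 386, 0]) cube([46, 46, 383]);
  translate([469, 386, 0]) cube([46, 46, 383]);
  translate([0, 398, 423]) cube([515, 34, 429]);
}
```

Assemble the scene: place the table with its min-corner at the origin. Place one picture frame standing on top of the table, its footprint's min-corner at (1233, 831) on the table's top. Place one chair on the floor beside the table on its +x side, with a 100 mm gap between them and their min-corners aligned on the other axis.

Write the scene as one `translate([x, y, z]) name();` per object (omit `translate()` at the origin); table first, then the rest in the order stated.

table();
translate([1233, 831, 734]) picture_frame();
translate([1767, 0, 0]) chair();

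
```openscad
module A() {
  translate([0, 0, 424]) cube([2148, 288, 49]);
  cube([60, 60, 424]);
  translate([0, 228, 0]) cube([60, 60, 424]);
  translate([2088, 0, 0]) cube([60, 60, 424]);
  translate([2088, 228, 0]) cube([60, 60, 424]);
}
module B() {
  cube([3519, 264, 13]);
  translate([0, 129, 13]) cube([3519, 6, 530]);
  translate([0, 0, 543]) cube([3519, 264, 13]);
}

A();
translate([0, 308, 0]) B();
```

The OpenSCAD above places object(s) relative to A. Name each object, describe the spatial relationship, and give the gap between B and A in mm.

A is a bench. B is an I-beam. The I-beam is on the floor beside the bench on its +y side. The gap between the I-beam and the bench is 20 mm.

The I-beam's nearest face is 20 mm from the bench's +y face.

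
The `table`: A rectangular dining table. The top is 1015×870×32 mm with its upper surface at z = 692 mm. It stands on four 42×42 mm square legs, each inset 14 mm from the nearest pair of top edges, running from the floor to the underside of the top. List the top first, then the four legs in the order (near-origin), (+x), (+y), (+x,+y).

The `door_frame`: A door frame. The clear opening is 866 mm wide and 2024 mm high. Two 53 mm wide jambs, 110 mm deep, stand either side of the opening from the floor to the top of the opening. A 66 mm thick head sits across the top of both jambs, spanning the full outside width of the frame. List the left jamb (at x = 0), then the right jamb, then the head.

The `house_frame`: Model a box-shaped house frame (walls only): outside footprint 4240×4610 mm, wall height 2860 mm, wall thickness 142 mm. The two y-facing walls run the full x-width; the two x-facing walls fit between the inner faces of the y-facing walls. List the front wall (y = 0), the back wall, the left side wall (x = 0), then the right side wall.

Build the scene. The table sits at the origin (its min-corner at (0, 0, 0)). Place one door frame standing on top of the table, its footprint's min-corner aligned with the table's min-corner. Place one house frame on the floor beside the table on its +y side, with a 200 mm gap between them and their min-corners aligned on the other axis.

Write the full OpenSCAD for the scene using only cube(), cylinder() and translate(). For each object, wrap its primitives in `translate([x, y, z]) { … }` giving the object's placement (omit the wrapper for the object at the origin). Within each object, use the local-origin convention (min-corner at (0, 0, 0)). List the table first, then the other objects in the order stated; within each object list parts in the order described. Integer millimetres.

translate([0, 0, 660]) cube([1015, 870, 32]);
translate([14, 14, 0]) cube([42, 42, 660]);
translate([959, 14, 0]) cube([42, 42, 660]);
translate([14, 814, 0]) cube([42, 42, 660]);
translate([959, 814, 0]) cube([42, 42, 660]);
translate([0, 0, 692]) {
  cube([53, 110, 2024]);
  translate([919, 0, 0]) cube([53, 110, 2024]);
  translate([0, 0, 2024]) cube([972, 110, 66]);
}
translate([0, 1070, 0]) {
  cube([4240, 142, 2860]);
  translate([0, 4468, 0]) cube([4240, 142, 2860]);
  translate([0, 142, 0]) cube([142, 4326, 2860]);
  translate([4098, 142, 0]) cube([142, 4326, 2860]);
}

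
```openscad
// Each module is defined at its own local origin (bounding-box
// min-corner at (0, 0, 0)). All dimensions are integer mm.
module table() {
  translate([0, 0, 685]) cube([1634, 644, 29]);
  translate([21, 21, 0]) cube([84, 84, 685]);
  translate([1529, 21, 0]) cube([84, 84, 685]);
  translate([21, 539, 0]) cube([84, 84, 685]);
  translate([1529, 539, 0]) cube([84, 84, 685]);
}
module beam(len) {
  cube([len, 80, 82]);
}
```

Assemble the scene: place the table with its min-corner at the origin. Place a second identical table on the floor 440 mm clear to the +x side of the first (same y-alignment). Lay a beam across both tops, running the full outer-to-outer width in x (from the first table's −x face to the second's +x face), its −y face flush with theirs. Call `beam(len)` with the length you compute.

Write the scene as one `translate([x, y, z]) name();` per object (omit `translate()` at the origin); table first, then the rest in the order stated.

table();
translate([2074, 0, 0]) table();
translate([0, 0, 714]) beam(3708);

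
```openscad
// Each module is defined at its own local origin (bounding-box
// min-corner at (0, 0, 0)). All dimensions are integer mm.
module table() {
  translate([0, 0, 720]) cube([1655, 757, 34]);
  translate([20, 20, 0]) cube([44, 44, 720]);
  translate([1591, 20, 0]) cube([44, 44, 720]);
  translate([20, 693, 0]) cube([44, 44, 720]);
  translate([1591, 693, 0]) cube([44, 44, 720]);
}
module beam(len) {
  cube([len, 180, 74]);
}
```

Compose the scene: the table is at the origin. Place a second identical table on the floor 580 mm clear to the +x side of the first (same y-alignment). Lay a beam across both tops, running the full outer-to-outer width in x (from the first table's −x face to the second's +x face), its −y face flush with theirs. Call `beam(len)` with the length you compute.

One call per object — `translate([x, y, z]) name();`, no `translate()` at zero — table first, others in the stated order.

table();
translate([2235, 0, 0]) table();
translate([0, 0, 754]) beam(3890);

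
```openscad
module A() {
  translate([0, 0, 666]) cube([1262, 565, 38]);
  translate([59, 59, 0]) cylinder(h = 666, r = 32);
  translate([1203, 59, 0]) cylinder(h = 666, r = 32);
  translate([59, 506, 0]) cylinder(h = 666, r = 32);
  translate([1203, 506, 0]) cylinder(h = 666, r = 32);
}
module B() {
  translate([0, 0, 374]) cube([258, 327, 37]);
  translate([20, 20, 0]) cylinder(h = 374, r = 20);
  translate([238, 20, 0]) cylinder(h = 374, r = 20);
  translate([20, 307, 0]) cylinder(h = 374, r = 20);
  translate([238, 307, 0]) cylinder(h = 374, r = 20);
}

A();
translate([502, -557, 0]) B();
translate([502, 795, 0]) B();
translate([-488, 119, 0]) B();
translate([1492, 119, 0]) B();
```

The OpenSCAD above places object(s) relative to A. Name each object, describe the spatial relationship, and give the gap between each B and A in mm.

Each stool's nearest face is 230 mm from the table's bounding box.

A is a table. B is a stool. Four stools sit around the table at the −y, +y, −x, +x sides. The gap between each stool and the table is 230 mm.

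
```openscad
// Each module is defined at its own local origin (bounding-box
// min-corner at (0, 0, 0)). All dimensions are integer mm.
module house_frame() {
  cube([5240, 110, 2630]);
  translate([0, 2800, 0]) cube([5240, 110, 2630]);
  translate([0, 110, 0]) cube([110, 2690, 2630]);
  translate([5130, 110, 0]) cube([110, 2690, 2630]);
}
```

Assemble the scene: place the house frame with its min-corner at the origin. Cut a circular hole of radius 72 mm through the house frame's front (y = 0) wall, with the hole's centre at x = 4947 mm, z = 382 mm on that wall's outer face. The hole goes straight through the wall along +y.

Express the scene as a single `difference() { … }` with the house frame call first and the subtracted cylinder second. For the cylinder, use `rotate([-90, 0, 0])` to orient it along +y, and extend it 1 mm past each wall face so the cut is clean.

difference() {
  house_frame();
  translate([4947, -1, 382]) rotate([-90, 0, 0]) cylinder(h = 112, r = 72);
}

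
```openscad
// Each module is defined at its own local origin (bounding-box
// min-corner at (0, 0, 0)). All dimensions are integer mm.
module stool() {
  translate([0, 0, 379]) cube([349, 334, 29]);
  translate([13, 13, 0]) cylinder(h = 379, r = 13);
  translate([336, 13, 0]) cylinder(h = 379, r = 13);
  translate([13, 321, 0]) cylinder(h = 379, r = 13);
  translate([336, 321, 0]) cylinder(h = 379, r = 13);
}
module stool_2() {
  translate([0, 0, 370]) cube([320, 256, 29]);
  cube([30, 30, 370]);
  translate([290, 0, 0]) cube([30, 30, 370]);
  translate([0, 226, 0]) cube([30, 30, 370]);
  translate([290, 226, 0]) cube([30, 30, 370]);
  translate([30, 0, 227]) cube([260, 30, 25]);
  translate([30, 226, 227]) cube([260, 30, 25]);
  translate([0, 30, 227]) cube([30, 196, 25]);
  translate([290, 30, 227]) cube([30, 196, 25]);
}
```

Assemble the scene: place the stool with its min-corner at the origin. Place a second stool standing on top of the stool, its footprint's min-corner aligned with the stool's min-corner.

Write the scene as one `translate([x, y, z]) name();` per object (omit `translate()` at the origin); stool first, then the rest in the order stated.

stool();
translate([0, 0, 408]) stool_2();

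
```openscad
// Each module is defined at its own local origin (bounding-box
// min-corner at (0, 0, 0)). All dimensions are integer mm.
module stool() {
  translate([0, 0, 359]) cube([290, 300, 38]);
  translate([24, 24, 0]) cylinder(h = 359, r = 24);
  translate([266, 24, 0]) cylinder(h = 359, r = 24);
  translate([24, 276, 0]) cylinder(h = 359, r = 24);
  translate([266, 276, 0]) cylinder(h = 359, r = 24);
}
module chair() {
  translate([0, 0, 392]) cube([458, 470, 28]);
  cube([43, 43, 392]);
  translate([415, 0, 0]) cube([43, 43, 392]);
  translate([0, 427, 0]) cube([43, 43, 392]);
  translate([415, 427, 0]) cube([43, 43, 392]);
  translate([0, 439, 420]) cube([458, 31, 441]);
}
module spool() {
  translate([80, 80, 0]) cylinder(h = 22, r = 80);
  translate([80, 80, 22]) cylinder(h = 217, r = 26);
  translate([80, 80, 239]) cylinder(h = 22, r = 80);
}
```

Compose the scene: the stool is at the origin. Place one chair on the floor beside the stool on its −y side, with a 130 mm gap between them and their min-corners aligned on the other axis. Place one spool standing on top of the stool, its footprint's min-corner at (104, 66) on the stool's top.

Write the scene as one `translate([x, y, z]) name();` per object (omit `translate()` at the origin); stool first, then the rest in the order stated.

stool();
translate([0, -600, 0]) chair();
translate([104, 66, 397]) spool();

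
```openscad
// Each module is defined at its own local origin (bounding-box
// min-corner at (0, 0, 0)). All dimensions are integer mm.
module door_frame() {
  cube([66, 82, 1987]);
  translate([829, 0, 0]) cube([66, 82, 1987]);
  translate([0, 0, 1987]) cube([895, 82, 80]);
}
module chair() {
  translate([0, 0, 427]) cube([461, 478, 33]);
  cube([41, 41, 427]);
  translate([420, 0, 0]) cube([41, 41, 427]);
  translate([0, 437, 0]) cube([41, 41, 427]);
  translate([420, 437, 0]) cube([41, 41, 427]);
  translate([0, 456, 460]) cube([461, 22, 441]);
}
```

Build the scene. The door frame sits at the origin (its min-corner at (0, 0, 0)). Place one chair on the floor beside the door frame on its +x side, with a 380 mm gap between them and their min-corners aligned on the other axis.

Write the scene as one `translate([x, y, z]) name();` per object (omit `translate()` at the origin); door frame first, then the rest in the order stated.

door_frame();
translate([1275, 0, 0]) chair();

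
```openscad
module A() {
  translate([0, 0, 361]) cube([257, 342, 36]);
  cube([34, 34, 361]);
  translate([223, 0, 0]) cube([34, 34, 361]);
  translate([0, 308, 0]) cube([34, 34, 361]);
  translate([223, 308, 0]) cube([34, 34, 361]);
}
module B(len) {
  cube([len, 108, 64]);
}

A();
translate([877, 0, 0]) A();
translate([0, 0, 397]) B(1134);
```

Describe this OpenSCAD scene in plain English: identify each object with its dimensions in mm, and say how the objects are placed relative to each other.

A is a four-legged stool. The seat is a 257×342×36 mm slab whose top surface is at z = 397 mm; four square legs, each 34×34 mm in cross-section, run from the floor (z = 0) to the underside of the seat, each flush with a corner of the seat.

B is a rectangular beam 1134 mm long (x), 108 mm deep (y), 64 mm thick (z).

The beam spans the tops of two stools placed 620 mm apart, resting at z = 397 mm.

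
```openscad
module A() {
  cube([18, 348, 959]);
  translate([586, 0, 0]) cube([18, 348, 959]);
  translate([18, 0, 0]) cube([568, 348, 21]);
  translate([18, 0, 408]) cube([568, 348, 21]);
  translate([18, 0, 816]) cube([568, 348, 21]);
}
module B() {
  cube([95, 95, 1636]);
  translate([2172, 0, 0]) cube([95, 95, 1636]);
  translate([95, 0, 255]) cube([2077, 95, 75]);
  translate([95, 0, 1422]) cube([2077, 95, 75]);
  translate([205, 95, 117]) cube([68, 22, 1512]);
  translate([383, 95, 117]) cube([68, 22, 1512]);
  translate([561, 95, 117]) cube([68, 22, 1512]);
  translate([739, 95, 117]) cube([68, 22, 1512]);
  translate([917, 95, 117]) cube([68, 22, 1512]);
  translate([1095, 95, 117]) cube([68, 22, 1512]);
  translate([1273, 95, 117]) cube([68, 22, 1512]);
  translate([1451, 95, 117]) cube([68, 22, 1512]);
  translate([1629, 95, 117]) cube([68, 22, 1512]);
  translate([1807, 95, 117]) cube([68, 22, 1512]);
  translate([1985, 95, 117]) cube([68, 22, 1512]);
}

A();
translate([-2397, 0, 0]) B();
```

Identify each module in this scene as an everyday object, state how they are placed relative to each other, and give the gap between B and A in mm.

A is a bookshelf. B is a fence section. The fence section is on the floor beside the bookshelf on its −x side. The gap between the fence section and the bookshelf is 130 mm.

The fence section's nearest face is 130 mm from the bookshelf's −x face.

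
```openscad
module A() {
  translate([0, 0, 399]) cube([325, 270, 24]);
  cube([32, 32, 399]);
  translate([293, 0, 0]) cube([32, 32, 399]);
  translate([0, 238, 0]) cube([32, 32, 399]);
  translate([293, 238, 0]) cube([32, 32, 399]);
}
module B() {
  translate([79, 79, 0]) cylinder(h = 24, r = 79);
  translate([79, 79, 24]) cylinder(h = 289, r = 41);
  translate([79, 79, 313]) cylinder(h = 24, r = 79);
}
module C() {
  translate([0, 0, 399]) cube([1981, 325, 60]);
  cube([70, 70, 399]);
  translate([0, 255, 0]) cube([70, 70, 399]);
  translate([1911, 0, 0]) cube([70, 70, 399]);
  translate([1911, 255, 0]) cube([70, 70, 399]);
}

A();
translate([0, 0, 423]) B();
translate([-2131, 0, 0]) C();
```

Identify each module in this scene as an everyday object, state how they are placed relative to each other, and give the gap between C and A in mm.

The bench's nearest face is 150 mm from the stool's −x face.

A is a stool. B is a spool. C is a bench. The spool is on top of the stool. The bench is on the floor beside the stool on its −x side. The gap between the bench and the stool is 150 mm.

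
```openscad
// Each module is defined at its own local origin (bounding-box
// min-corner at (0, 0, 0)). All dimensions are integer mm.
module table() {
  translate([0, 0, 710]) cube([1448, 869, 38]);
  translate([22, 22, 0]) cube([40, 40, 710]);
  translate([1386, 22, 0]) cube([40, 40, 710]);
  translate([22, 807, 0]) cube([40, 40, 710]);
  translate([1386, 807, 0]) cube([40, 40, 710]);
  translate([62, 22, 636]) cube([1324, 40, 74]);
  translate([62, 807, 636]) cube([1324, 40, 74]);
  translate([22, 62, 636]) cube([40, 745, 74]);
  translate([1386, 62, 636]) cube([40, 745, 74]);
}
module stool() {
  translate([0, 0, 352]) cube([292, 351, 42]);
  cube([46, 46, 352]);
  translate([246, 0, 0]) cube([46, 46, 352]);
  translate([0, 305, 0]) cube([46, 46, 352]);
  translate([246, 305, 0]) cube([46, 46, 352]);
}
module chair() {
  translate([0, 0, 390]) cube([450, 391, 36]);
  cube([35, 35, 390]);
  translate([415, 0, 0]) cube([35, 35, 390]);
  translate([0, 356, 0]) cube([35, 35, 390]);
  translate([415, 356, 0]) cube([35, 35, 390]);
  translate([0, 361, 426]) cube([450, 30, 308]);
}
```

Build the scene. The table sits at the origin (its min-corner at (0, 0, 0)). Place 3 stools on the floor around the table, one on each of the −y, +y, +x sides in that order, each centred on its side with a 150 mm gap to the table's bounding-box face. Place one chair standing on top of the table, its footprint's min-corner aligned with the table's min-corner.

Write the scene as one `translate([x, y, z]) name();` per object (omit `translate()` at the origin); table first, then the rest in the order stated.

table();
translate([578, -501, 0]) stool();
translate([578, 1019, 0]) stool();
translate([1598, 259, 0]) stool();
translate([0, 0, 748]) chair();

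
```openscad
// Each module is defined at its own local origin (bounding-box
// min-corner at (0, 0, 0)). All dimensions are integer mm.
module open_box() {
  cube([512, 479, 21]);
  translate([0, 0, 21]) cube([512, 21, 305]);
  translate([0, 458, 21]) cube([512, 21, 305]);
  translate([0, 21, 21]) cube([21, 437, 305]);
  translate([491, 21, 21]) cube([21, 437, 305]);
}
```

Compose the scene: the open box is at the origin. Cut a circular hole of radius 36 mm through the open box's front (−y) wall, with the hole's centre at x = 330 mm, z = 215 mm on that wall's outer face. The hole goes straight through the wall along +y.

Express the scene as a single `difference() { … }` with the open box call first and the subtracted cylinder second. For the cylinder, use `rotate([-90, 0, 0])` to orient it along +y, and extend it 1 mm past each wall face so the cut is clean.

difference() {
  open_box();
  translate([330, -1, 215]) rotate([-90, 0, 0]) cylinder(h = 23, r = 36);
}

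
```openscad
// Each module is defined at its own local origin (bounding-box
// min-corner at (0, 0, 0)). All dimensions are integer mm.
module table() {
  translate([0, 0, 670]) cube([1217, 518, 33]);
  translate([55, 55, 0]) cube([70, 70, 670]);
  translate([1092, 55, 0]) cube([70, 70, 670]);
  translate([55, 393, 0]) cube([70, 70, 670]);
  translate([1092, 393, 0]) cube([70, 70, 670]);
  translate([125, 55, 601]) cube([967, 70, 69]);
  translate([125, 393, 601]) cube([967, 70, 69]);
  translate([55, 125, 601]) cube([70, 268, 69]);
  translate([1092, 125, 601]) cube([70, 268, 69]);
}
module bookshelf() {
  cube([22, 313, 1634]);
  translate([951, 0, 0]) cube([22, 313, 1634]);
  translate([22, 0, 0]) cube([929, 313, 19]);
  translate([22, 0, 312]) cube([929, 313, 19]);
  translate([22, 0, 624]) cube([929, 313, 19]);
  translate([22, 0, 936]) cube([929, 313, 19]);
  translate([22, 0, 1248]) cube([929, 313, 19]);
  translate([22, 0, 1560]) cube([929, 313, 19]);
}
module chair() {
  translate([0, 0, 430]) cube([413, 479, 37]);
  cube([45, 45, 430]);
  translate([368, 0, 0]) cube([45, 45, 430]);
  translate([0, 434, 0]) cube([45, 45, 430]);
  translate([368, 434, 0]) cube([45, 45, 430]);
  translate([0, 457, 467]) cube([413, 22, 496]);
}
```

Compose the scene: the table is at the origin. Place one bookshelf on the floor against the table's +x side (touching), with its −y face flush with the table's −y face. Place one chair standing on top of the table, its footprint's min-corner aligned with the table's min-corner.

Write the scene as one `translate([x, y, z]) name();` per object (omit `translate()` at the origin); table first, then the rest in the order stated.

table();
translate([1217, 0, 0]) bookshelf();
translate([0, 0, 703]) chair();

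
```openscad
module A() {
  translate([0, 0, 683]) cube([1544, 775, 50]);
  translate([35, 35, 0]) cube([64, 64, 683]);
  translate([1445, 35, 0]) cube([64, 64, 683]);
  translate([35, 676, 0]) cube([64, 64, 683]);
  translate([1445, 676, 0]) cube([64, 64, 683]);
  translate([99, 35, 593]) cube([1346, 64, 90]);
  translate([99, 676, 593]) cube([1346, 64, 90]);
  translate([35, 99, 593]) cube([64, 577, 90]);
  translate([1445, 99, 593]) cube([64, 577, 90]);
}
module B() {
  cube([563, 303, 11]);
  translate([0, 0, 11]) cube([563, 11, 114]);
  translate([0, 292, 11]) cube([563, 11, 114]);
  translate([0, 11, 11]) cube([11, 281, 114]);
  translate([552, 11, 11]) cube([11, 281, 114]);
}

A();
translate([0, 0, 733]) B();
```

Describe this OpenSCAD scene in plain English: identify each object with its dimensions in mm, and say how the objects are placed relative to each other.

A is a rectangular dining table. The top is 1544×775×50 mm with its upper surface at z = 733 mm. It stands on four 64×64 mm square legs, each inset 35 mm from the nearest pair of top edges, running from the floor to the underside of the top. Four apron rails, 64 mm thick and 90 mm tall, run between adjacent legs with their top edges flush with the underside of the top and their outer faces flush with the legs' outer faces.

B is an open storage box with external size 563×303×125 mm and wall thickness 11 mm (the base is also 11 mm thick). The base covers the whole footprint; the four walls stand on the base, with the y-facing walls full-width and the x-facing walls fitting between their inner faces.

The open box is on top of the table.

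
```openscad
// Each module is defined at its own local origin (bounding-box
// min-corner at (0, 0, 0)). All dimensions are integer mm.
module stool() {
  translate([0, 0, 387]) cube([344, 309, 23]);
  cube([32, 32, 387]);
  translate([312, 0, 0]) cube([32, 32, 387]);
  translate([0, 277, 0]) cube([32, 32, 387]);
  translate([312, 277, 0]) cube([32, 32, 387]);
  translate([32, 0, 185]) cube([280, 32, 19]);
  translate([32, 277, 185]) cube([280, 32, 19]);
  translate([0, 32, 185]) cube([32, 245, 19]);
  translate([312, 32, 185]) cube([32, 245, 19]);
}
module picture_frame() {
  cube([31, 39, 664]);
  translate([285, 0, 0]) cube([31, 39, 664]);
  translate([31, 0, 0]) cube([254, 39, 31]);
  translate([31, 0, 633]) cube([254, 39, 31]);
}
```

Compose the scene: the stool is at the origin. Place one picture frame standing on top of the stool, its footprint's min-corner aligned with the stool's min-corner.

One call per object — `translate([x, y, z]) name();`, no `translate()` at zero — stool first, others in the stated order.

stool();
translate([0, 0, 410]) picture_frame();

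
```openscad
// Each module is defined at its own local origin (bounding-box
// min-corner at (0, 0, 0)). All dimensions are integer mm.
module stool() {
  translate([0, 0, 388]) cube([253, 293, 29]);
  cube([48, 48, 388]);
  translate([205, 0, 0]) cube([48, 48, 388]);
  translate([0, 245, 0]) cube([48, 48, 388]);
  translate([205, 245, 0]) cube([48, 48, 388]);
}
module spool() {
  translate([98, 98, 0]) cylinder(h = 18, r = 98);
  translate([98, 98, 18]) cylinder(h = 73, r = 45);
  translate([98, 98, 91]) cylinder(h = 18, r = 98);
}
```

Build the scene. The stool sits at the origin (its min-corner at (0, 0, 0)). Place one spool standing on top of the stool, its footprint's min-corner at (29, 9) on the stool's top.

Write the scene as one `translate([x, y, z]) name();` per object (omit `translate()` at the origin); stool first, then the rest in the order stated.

stool();
translate([29, 9, 417]) spool();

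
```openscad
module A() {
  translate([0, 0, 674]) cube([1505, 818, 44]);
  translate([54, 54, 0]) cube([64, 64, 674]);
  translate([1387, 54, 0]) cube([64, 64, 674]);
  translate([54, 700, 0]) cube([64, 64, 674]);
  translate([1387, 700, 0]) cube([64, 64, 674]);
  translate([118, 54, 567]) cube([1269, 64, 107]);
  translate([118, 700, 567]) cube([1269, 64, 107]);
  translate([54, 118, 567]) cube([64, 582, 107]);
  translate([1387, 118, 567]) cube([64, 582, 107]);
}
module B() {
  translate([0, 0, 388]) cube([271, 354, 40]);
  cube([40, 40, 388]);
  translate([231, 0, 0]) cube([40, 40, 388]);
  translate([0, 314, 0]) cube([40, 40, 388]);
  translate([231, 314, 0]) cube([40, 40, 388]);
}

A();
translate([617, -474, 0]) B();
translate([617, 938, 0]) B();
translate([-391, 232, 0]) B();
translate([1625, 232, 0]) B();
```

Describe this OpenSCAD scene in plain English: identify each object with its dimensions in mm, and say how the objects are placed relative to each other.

A is a table: top 1505 mm (x) × 818 mm (y), 44 mm thick, upper face at z = 718 mm, on four 64×64 mm square legs, each inset 54 mm from the nearest pair of top edges, running from z = 0 to the bottom of the top. Four apron rails, 64 mm thick and 107 mm tall, run between adjacent legs with their top edges flush with the underside of the top and their outer faces flush with the legs' outer faces.

B is a four-legged stool. The seat is a 271×354×40 mm slab whose top surface is at z = 428 mm; four square legs, each 40×40 mm in cross-section, run from the floor (z = 0) to the underside of the seat, each flush with a corner of the seat.

Four stools sit around the table at the −y, +y, −x, +x sides.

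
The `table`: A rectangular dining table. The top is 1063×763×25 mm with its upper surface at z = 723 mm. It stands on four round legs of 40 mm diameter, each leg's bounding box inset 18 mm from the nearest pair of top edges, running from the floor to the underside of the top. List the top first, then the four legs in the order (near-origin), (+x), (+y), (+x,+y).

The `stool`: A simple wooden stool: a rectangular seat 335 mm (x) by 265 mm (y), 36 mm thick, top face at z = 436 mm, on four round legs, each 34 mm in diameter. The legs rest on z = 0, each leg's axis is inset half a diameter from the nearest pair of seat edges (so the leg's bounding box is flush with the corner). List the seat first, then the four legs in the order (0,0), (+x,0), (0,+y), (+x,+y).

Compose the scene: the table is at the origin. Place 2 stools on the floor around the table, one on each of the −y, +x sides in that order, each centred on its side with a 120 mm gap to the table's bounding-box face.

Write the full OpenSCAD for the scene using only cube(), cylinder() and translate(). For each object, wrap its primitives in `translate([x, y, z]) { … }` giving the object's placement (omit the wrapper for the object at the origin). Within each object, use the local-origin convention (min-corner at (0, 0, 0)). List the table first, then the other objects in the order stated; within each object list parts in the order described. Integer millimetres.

translate([0, 0, 698]) cube([1063, 763, 25]);
translate([38, 38, 0]) cylinder(h = 698, r = 20);
translate([1025, 38, 0]) cylinder(h = 698, r = 20);
translate([38, 725, 0]) cylinder(h = 698, r = 20);
translate([1025, 725, 0]) cylinder(h = 698, r = 20);
translate([364, -385, 0]) {
  translate([0, 0, 400]) cube([335, 265, 36]);
  translate([17, 17, 0]) cylinder(h = 400, r = 17);
  translate([318, 17, 0]) cylinder(h = 400, r = 17);
  translate([17, 248, 0]) cylinder(h = 400, r = 17);
  translate([318, 248, 0]) cylinder(h = 400, r = 17);
}
translate([1183, 249, 0]) {
  translate([0, 0, 400]) cube([335, 265, 36]);
  translate([17, 17, 0]) cylinder(h = 400, r = 17);
  translate([318, 17, 0]) cylinder(h = 400, r = 17);
  translate([17, 248, 0]) cylinder(h = 400, r = 17);
  translate([318, 248, 0]) cylinder(h = 400, r = 17);
}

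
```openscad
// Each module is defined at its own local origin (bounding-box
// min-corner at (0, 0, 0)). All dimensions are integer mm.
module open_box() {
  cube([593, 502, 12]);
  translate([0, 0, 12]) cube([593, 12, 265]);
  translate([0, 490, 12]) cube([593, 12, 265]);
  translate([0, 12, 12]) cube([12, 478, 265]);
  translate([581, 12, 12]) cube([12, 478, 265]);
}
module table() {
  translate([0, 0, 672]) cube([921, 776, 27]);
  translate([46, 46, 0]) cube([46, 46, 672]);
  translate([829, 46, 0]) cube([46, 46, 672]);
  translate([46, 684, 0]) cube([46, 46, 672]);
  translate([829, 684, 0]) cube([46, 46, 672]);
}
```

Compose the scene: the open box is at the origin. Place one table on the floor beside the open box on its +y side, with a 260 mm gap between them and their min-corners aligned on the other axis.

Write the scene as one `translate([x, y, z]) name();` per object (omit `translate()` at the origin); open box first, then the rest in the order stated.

open_box();
translate([0, 762, 0]) table();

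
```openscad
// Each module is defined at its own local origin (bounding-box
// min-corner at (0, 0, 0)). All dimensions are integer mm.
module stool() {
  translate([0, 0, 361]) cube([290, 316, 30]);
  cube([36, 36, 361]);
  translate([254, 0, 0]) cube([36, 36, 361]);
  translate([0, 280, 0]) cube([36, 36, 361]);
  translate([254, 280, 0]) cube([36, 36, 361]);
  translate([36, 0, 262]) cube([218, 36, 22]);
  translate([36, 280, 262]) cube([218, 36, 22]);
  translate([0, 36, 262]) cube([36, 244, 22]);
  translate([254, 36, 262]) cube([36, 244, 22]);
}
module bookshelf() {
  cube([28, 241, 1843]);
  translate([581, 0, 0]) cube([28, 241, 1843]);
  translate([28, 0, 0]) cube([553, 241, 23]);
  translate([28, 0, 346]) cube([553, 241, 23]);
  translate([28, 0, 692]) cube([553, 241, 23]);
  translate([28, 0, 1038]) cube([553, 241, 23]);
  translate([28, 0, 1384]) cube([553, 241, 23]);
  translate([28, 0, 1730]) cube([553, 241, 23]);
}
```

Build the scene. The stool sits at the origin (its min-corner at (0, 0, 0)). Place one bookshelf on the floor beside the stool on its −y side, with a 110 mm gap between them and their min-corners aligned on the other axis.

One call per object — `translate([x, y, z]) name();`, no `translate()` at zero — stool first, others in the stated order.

stool();
translate([0, -351, 0]) bookshelf();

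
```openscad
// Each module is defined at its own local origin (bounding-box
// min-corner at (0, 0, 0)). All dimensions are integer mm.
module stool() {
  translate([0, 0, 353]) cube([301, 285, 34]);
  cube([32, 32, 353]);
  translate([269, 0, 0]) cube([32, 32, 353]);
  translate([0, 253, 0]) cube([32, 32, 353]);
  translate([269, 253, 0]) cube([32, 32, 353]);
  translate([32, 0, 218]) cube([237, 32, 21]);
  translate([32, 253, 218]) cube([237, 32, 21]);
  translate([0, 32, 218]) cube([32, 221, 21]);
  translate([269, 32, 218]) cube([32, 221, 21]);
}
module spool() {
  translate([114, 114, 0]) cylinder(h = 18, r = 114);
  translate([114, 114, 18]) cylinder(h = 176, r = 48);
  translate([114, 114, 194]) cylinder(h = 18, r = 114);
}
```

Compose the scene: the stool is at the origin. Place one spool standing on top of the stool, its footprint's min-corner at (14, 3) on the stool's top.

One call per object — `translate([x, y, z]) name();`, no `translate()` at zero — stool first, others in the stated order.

stool();
translate([14, 3, 387]) spool();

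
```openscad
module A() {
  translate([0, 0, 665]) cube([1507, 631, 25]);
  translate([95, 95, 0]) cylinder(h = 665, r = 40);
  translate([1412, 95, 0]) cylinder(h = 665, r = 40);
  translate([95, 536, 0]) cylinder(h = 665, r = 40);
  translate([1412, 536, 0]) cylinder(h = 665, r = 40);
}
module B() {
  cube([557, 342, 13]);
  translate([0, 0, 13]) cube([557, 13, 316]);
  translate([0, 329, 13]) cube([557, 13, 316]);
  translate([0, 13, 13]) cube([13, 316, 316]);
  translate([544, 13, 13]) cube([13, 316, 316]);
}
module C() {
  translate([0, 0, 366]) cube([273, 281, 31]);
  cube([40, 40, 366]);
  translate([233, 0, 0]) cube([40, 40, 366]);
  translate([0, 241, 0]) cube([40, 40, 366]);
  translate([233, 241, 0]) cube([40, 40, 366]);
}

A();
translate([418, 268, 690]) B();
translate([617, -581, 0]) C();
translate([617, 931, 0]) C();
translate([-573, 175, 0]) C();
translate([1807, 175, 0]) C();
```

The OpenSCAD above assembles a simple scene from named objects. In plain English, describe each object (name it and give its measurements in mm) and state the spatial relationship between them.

A is a table: top 1507 mm (x) × 631 mm (y), 25 mm thick, upper face at z = 690 mm, on four round legs of 80 mm diameter, each leg's bounding box inset 55 mm from the nearest pair of top edges, running from z = 0 to the bottom of the top.

B is an open storage box with external size 557×342×329 mm and wall thickness 13 mm (the base is also 13 mm thick). The base covers the whole footprint; the four walls stand on the base, with the y-facing walls full-width and the x-facing walls fitting between their inner faces.

C is a four-legged stool. The seat is a 273×281×31 mm slab whose top surface is at z = 397 mm; four square legs, each 40×40 mm in cross-section, run from the floor (z = 0) to the underside of the seat, each flush with a corner of the seat.

The open box is on top of the table. Four stools sit around the table at the −y, +y, −x, +x sides.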